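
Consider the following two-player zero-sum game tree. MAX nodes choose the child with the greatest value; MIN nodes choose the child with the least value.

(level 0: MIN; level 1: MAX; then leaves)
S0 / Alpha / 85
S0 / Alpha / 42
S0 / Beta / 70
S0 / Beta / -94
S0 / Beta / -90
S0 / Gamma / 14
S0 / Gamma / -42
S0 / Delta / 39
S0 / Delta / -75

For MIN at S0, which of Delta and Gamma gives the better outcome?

Gamma

Delta (MAX): max(39, -75) = 39
Gamma (MAX): max(14, -42) = 14
MIN prefers the lower value; Delta=39, Gamma=14. Gamma is better since 14 < 39.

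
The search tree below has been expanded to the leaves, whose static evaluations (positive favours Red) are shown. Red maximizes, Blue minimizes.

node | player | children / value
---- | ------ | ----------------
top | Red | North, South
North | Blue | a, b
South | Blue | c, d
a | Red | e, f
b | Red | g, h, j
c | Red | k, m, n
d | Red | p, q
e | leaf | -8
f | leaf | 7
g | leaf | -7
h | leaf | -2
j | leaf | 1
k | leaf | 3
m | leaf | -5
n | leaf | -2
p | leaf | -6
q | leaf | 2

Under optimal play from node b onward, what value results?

b (Red): max(-7, -2, 1) = 1

1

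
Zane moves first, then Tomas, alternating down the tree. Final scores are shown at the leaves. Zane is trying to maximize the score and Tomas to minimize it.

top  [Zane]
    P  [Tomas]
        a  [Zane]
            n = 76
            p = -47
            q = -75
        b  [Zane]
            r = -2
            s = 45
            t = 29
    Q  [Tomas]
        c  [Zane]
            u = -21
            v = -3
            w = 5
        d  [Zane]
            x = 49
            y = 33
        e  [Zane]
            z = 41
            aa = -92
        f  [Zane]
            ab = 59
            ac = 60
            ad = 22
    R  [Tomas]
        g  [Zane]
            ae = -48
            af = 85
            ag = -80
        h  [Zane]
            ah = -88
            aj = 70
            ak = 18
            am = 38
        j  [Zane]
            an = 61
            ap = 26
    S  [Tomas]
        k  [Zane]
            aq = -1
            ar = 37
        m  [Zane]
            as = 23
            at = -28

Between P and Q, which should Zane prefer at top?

P

a (Zane): max(76, -47, -75) = 76
b (Zane): max(-2, 45, 29) = 45
P (Tomas): min(76, 45) = 45
c (Zane): max(-21, -3, 5) = 5
d (Zane): max(49, 33) = 49
e (Zane): max(41, -92) = 41
f (Zane): max(59, 60, 22) = 60
Q (Tomas): min(5, 49, 41, 60) = 5
Zane prefers the higher value; P=45, Q=5. P is better since 45 > 5.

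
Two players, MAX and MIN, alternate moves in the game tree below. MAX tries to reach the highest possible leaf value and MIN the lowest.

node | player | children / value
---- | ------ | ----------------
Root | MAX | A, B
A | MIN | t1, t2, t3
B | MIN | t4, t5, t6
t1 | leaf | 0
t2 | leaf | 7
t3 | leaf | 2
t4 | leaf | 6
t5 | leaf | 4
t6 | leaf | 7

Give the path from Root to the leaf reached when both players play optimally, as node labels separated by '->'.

A (MIN): min(0, 7, 2) = 0
B (MIN): min(6, 4, 7) = 4
Root (MAX): max(0, 4) = 4
At Root, MAX picks B (highest: 4).
At B, MIN picks t5 (lowest: 4).
Terminal value 4.

Root -> B -> t5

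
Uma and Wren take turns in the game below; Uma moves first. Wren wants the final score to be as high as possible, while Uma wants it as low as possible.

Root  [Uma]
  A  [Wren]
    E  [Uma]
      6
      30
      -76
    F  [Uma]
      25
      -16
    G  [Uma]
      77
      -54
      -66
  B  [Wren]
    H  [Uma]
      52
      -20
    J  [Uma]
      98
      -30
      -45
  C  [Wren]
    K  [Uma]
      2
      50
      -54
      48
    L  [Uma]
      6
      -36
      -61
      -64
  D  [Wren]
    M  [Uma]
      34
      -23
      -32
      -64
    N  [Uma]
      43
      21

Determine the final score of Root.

-54

E (Uma): min(6, 30, -76) = -76
F (Uma): min(25, -16) = -16
G (Uma): min(77, -54, -66) = -66
A (Wren): max(-76, -16, -66) = -16
H (Uma): min(52, -20) = -20
J (Uma): min(98, -30, -45) = -45
B (Wren): max(-20, -45) = -20
K (Uma): min(2, 50, -54, 48) = -54
L (Uma): min(6, -36, -61, -64) = -64
C (Wren): max(-54, -64) = -54
M (Uma): min(34, -23, -32, -64) = -64
N (Uma): min(43, 21) = 21
D (Wren): max(-64, 21) = 21
Root (Uma): min(-16, -20, -54, 21) = -54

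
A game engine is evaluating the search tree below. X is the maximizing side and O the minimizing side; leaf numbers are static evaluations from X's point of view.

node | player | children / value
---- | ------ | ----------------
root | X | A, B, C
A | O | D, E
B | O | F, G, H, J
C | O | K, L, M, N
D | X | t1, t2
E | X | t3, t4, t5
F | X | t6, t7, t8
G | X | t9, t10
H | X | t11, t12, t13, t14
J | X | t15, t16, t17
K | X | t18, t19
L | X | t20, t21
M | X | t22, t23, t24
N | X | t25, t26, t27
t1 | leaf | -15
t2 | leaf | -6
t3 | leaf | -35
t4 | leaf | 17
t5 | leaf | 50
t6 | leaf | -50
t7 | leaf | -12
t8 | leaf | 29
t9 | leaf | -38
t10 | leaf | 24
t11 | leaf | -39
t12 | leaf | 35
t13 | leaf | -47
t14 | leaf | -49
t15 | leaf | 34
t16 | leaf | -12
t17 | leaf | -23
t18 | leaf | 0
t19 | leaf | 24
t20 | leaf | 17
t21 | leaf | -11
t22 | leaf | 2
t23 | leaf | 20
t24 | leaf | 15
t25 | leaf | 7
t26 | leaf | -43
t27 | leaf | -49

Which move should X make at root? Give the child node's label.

B

D (X): max(-15, -6) = -6
E (X): max(-35, 17, 50) = 50
A (O): min(-6, 50) = -6
F (X): max(-50, -12, 29) = 29
G (X): max(-38, 24) = 24
H (X): max(-39, 35, -47, -49) = 35
J (X): max(34, -12, -23) = 34
B (O): min(29, 24, 35, 34) = 24
K (X): max(0, 24) = 24
L (X): max(17, -11) = 17
M (X): max(2, 20, 15) = 20
N (X): max(7, -43, -49) = 7
C (O): min(24, 17, 20, 7) = 7
root (X): max(-6, 24, 7) = 24
X at root wants the highest of {A=-6, B=24, C=7}, so chooses B.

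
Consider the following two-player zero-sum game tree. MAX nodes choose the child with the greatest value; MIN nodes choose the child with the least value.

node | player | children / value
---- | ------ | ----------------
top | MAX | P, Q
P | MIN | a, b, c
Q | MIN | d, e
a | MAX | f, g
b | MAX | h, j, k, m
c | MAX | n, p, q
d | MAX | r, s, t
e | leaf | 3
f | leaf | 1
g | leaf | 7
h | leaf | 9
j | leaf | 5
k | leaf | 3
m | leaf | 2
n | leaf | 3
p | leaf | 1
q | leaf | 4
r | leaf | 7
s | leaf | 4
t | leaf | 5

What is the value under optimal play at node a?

a (MAX): max(1, 7) = 7

7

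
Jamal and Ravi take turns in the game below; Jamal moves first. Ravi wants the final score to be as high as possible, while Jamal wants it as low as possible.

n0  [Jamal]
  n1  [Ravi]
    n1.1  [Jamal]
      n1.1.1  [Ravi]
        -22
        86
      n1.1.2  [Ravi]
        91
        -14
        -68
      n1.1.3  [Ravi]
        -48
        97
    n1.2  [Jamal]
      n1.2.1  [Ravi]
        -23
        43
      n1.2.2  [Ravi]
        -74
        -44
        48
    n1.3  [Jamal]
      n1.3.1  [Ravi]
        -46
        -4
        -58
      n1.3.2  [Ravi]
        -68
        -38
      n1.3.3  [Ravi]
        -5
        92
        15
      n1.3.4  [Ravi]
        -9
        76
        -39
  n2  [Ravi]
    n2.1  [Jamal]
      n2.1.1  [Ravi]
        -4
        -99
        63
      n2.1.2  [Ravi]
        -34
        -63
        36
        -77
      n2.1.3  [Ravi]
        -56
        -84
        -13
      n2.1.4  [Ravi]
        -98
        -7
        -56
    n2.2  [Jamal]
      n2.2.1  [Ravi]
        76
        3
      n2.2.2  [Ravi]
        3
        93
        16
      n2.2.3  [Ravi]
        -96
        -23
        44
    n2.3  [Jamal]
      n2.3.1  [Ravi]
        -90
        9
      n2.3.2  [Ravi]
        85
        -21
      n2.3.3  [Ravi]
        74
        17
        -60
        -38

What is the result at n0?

n1.1.1 (Ravi): max(-22, 86) = 86
n1.1.2 (Ravi): max(91, -14, -68) = 91
n1.1.3 (Ravi): max(-48, 97) = 97
n1.1 (Jamal): min(86, 91, 97) = 86
n1.2.1 (Ravi): max(-23, 43) = 43
n1.2.2 (Ravi): max(-74, -44, 48) = 48
n1.2 (Jamal): min(43, 48) = 43
n1.3.1 (Ravi): max(-46, -4, -58) = -4
n1.3.2 (Ravi): max(-68, -38) = -38
n1.3.3 (Ravi): max(-5, 92, 15) = 92
n1.3.4 (Ravi): max(-9, 76, -39) = 76
n1.3 (Jamal): min(-4, -38, 92, 76) = -38
n1 (Ravi): max(86, 43, -38) = 86
n2.1.1 (Ravi): max(-4, -99, 63) = 63
n2.1.2 (Ravi): max(-34, -63, 36, -77) = 36
n2.1.3 (Ravi): max(-56, -84, -13) = -13
n2.1.4 (Ravi): max(-98, -7, -56) = -7
n2.1 (Jamal): min(63, 36, -13, -7) = -13
n2.2.1 (Ravi): max(76, 3) = 76
n2.2.2 (Ravi): max(3, 93, 16) = 93
n2.2.3 (Ravi): max(-96, -23, 44) = 44
n2.2 (Jamal): min(76, 93, 44) = 44
n2.3.1 (Ravi): max(-90, 9) = 9
n2.3.2 (Ravi): max(85, -21) = 85
n2.3.3 (Ravi): max(74, 17, -60, -38) = 74
n2.3 (Jamal): min(9, 85, 74) = 9
n2 (Ravi): max(-13, 44, 9) = 44
n0 (Jamal): min(86, 44) = 44

44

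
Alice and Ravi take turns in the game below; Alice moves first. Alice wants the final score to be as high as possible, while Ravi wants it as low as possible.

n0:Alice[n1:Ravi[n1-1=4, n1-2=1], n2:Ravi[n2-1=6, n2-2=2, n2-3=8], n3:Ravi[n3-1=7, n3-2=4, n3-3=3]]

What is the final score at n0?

n1 (Ravi): min(4, 1) = 1
n2 (Ravi): min(6, 2, 8) = 2
n3 (Ravi): min(7, 4, 3) = 3
n0 (Alice): max(1, 2, 3) = 3

3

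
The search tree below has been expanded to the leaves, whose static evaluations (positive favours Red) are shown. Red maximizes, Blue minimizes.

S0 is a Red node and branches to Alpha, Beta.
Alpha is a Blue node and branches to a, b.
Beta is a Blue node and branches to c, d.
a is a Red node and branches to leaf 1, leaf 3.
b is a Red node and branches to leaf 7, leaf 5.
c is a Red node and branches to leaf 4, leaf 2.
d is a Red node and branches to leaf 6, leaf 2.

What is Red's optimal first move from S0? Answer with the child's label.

Beta

a (Red): max(1, 3) = 3
b (Red): max(7, 5) = 7
Alpha (Blue): min(3, 7) = 3
c (Red): max(4, 2) = 4
d (Red): max(6, 2) = 6
Beta (Blue): min(4, 6) = 4
S0 (Red): max(3, 4) = 4
Red at S0 wants the highest of {Alpha=3, Beta=4}, so chooses Beta.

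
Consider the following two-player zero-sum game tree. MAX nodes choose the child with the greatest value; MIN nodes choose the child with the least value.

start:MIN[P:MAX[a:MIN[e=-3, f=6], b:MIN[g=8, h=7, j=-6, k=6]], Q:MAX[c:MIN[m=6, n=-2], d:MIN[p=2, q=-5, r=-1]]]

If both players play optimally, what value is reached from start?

a (MIN): min(-3, 6) = -3
b (MIN): min(8, 7, -6, 6) = -6
P (MAX): max(-3, -6) = -3
c (MIN): min(6, -2) = -2
d (MIN): min(2, -5, -1) = -5
Q (MAX): max(-2, -5) = -2
start (MIN): min(-3, -2) = -3

-3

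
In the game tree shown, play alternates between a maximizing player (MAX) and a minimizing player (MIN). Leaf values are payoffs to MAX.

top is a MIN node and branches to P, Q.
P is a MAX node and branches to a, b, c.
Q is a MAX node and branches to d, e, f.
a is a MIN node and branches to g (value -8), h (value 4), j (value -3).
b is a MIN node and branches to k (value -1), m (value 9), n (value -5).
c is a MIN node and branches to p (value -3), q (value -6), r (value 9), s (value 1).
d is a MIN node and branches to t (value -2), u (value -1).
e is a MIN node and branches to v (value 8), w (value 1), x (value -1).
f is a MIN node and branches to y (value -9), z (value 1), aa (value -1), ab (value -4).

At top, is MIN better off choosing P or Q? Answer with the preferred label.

P

a (MIN): min(-8, 4, -3) = -8
b (MIN): min(-1, 9, -5) = -5
c (MIN): min(-3, -6, 9, 1) = -6
P (MAX): max(-8, -5, -6) = -5
d (MIN): min(-2, -1) = -2
e (MIN): min(8, 1, -1) = -1
f (MIN): min(-9, 1, -1, -4) = -9
Q (MAX): max(-2, -1, -9) = -1
MIN prefers the lower value; P=-5, Q=-1. P is better since -5 < -1.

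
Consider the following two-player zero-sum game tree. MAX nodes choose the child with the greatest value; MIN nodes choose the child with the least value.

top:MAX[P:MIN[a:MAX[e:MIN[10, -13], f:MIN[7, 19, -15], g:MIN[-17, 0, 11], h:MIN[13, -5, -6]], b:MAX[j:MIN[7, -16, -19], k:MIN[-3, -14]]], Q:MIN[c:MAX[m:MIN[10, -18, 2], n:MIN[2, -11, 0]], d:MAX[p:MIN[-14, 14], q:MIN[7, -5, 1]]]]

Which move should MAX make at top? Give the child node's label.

Q

e (MIN): min(10, -13) = -13
f (MIN): min(7, 19, -15) = -15
g (MIN): min(-17, 0, 11) = -17
h (MIN): min(13, -5, -6) = -6
a (MAX): max(-13, -15, -17, -6) = -6
j (MIN): min(7, -16, -19) = -19
k (MIN): min(-3, -14) = -14
b (MAX): max(-19, -14) = -14
P (MIN): min(-6, -14) = -14
m (MIN): min(10, -18, 2) = -18
n (MIN): min(2, -11, 0) = -11
c (MAX): max(-18, -11) = -11
p (MIN): min(-14, 14) = -14
q (MIN): min(7, -5, 1) = -5
d (MAX): max(-14, -5) = -5
Q (MIN): min(-11, -5) = -11
top (MAX): max(-14, -11) = -11
MAX at top wants the highest of {P=-14, Q=-11}, so chooses Q.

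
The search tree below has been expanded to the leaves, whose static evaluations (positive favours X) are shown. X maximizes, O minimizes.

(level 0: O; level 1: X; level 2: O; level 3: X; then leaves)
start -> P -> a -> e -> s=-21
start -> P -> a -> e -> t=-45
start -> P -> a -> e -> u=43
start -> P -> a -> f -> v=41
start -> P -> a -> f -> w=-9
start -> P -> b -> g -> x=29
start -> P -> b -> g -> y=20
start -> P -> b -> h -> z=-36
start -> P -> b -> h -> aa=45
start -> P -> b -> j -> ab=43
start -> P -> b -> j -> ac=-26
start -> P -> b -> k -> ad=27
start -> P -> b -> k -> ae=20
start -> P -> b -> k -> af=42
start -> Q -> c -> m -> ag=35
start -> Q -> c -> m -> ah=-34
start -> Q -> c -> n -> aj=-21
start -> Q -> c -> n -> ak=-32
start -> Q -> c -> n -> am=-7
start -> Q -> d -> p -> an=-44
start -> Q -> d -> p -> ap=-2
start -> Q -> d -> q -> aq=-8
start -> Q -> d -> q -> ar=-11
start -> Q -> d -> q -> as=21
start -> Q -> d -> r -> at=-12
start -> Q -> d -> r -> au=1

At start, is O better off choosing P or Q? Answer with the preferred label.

Q

e (X): max(-21, -45, 43) = 43
f (X): max(41, -9) = 41
a (O): min(43, 41) = 41
g (X): max(29, 20) = 29
h (X): max(-36, 45) = 45
j (X): max(43, -26) = 43
k (X): max(27, 20, 42) = 42
b (O): min(29, 45, 43, 42) = 29
P (X): max(41, 29) = 41
m (X): max(35, -34) = 35
n (X): max(-21, -32, -7) = -7
c (O): min(35, -7) = -7
p (X): max(-44, -2) = -2
q (X): max(-8, -11, 21) = 21
r (X): max(-12, 1) = 1
d (O): min(-2, 21, 1) = -2
Q (X): max(-7, -2) = -2
O prefers the lower value; P=41, Q=-2. Q is better since -2 < 41.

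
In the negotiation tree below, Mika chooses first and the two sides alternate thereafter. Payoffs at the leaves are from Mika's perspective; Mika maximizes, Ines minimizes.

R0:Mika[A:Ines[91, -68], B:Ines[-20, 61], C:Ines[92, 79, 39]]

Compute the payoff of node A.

-68

A (Ines): min(91, -68) = -68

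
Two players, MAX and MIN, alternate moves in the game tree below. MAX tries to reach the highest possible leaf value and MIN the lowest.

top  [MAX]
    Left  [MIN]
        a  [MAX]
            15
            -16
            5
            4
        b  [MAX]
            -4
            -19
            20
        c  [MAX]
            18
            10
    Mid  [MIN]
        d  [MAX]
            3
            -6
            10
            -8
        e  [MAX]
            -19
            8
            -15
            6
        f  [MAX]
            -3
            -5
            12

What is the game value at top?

a (MAX): max(15, -16, 5, 4) = 15
b (MAX): max(-4, -19, 20) = 20
c (MAX): max(18, 10) = 18
Left (MIN): min(15, 20, 18) = 15
d (MAX): max(3, -6, 10, -8) = 10
e (MAX): max(-19, 8, -15, 6) = 8
f (MAX): max(-3, -5, 12) = 12
Mid (MIN): min(10, 8, 12) = 8
top (MAX): max(15, 8) = 15

15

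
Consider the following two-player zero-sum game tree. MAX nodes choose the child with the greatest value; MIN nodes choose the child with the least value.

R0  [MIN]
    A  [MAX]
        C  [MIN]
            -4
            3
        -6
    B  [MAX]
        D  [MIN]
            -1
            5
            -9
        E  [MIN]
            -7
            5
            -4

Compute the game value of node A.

-4

C (MIN): min(-4, 3) = -4
A (MAX): max(-4, -6) = -4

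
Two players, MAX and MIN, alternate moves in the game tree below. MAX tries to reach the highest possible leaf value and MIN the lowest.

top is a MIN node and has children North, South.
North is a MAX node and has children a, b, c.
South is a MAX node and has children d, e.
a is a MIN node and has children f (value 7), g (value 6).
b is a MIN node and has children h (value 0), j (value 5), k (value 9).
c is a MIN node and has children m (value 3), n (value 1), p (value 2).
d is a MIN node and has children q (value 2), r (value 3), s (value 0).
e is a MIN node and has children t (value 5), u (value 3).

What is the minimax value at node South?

d (MIN): min(2, 3, 0) = 0
e (MIN): min(5, 3) = 3
South (MAX): max(0, 3) = 3

3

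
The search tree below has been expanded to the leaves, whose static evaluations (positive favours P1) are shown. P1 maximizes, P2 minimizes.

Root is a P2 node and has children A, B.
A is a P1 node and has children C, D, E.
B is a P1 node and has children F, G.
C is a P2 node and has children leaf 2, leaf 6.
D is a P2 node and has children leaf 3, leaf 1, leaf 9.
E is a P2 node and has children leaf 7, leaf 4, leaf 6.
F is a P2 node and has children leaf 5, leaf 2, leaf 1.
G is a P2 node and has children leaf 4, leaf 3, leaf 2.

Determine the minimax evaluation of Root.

C (P2): min(2, 6) = 2
D (P2): min(3, 1, 9) = 1
E (P2): min(7, 4, 6) = 4
A (P1): max(2, 1, 4) = 4
F (P2): min(5, 2, 1) = 1
G (P2): min(4, 3, 2) = 2
B (P1): max(1, 2) = 2
Root (P2): min(4, 2) = 2

2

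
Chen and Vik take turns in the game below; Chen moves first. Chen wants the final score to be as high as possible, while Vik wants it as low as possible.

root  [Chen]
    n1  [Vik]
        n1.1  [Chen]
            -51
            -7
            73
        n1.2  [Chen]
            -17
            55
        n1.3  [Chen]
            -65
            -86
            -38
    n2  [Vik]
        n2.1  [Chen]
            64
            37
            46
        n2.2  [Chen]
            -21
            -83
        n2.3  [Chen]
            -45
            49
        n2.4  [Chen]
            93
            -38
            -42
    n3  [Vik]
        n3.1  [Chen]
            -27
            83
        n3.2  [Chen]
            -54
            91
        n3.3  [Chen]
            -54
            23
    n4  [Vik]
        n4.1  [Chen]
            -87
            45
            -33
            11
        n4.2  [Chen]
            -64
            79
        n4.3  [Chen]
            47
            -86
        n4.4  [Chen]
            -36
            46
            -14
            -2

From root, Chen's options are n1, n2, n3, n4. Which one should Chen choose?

n1.1 (Chen): max(-51, -7, 73) = 73
n1.2 (Chen): max(-17, 55) = 55
n1.3 (Chen): max(-65, -86, -38) = -38
n1 (Vik): min(73, 55, -38) = -38
n2.1 (Chen): max(64, 37, 46) = 64
n2.2 (Chen): max(-21, -83) = -21
n2.3 (Chen): max(-45, 49) = 49
n2.4 (Chen): max(93, -38, -42) = 93
n2 (Vik): min(64, -21, 49, 93) = -21
n3.1 (Chen): max(-27, 83) = 83
n3.2 (Chen): max(-54, 91) = 91
n3.3 (Chen): max(-54, 23) = 23
n3 (Vik): min(83, 91, 23) = 23
n4.1 (Chen): max(-87, 45, -33, 11) = 45
n4.2 (Chen): max(-64, 79) = 79
n4.3 (Chen): max(47, -86) = 47
n4.4 (Chen): max(-36, 46, -14, -2) = 46
n4 (Vik): min(45, 79, 47, 46) = 45
root (Chen): max(-38, -21, 23, 45) = 45
Chen at root wants the highest of {n1=-38, n2=-21, n3=23, n4=45}, so chooses n4.

n4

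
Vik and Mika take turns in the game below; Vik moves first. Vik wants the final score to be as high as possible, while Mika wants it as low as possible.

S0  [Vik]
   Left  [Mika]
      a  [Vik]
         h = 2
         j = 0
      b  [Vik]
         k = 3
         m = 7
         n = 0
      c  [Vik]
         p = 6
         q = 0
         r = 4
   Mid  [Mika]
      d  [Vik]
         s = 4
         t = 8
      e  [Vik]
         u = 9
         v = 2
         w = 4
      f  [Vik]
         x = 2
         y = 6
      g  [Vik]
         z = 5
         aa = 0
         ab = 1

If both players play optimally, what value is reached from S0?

5

a (Vik): max(2, 0) = 2
b (Vik): max(3, 7, 0) = 7
c (Vik): max(6, 0, 4) = 6
Left (Mika): min(2, 7, 6) = 2
d (Vik): max(4, 8) = 8
e (Vik): max(9, 2, 4) = 9
f (Vik): max(2, 6) = 6
g (Vik): max(5, 0, 1) = 5
Mid (Mika): min(8, 9, 6, 5) = 5
S0 (Vik): max(2, 5) = 5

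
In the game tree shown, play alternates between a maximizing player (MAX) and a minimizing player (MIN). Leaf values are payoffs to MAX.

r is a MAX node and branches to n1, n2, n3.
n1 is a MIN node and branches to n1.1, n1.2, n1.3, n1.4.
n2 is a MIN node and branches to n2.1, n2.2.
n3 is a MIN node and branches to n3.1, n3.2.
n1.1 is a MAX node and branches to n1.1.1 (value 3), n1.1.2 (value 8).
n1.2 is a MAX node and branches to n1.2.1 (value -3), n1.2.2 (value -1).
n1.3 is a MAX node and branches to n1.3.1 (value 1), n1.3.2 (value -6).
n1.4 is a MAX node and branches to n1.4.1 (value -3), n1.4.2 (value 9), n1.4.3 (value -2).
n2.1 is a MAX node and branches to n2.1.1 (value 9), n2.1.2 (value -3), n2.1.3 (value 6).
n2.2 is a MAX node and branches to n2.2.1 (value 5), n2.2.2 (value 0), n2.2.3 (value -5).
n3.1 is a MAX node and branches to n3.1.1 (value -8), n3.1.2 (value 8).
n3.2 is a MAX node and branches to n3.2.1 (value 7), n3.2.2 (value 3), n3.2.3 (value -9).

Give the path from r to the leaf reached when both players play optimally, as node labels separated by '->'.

r -> n3 -> n3.2 -> n3.2.1

n1.1 (MAX): max(3, 8) = 8
n1.2 (MAX): max(-3, -1) = -1
n1.3 (MAX): max(1, -6) = 1
n1.4 (MAX): max(-3, 9, -2) = 9
n1 (MIN): min(8, -1, 1, 9) = -1
n2.1 (MAX): max(9, -3, 6) = 9
n2.2 (MAX): max(5, 0, -5) = 5
n2 (MIN): min(9, 5) = 5
n3.1 (MAX): max(-8, 8) = 8
n3.2 (MAX): max(7, 3, -9) = 7
n3 (MIN): min(8, 7) = 7
r (MAX): max(-1, 5, 7) = 7
At r, MAX picks n3 (highest: 7).
At n3, MIN picks n3.2 (lowest: 7).
At n3.2, MAX picks n3.2.1 (highest: 7).
Terminal value 7.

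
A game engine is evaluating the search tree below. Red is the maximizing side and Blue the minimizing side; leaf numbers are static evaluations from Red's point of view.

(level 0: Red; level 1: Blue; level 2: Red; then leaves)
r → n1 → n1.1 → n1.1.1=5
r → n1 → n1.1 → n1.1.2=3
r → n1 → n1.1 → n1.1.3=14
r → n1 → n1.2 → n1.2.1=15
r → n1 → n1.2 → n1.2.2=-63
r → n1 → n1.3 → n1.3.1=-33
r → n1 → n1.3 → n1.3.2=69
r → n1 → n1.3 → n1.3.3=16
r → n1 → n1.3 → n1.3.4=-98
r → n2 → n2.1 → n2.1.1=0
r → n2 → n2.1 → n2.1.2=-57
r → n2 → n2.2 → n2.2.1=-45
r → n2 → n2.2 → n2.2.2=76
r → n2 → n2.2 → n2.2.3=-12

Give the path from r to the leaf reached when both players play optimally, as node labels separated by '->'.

n1.1 (Red): max(5, 3, 14) = 14
n1.2 (Red): max(15, -63) = 15
n1.3 (Red): max(-33, 69, 16, -98) = 69
n1 (Blue): min(14, 15, 69) = 14
n2.1 (Red): max(0, -57) = 0
n2.2 (Red): max(-45, 76, -12) = 76
n2 (Blue): min(0, 76) = 0
r (Red): max(14, 0) = 14
At r, Red picks n1 (highest: 14).
At n1, Blue picks n1.1 (lowest: 14).
At n1.1, Red picks n1.1.3 (highest: 14).
Terminal value 14.

r -> n1 -> n1.1 -> n1.1.3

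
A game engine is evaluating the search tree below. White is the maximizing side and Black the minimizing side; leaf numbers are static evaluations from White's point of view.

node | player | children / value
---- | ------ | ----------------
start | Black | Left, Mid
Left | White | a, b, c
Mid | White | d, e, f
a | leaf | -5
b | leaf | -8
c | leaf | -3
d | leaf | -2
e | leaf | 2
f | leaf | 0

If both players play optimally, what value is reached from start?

-3

Left (White): max(-5, -8, -3) = -3
Mid (White): max(-2, 2, 0) = 2
start (Black): min(-3, 2) = -3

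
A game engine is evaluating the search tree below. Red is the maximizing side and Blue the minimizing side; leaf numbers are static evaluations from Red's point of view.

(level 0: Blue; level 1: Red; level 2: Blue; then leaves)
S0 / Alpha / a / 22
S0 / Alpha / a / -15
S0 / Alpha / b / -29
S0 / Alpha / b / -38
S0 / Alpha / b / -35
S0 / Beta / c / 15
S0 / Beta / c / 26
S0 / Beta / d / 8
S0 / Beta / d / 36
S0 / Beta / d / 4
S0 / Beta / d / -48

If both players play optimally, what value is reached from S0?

a (Blue): min(22, -15) = -15
b (Blue): min(-29, -38, -35) = -38
Alpha (Red): max(-15, -38) = -15
c (Blue): min(15, 26) = 15
d (Blue): min(8, 36, 4, -48) = -48
Beta (Red): max(15, -48) = 15
S0 (Blue): min(-15, 15) = -15

-15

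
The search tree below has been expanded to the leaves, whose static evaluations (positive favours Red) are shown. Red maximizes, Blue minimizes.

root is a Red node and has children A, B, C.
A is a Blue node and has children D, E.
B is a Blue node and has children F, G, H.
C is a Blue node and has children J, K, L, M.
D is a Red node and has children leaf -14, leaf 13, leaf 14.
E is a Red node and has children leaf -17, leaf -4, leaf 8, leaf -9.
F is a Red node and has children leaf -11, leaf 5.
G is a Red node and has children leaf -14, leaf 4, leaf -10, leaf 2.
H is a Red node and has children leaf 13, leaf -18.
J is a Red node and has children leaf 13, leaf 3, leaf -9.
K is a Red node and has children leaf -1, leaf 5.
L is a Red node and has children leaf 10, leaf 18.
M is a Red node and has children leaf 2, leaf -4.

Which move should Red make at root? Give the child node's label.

D (Red): max(-14, 13, 14) = 14
E (Red): max(-17, -4, 8, -9) = 8
A (Blue): min(14, 8) = 8
F (Red): max(-11, 5) = 5
G (Red): max(-14, 4, -10, 2) = 4
H (Red): max(13, -18) = 13
B (Blue): min(5, 4, 13) = 4
J (Red): max(13, 3, -9) = 13
K (Red): max(-1, 5) = 5
L (Red): max(10, 18) = 18
M (Red): max(2, -4) = 2
C (Blue): min(13, 5, 18, 2) = 2
root (Red): max(8, 4, 2) = 8
Red at root wants the highest of {A=8, B=4, C=2}, so chooses A.

A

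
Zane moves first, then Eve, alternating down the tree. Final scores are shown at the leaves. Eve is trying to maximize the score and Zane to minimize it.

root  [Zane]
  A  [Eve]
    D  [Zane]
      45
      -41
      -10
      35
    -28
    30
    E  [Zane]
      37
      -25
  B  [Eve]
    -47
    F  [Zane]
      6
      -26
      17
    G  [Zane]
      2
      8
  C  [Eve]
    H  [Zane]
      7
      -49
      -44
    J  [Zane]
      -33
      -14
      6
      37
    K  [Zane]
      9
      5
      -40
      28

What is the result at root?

-33

D (Zane): min(45, -41, -10, 35) = -41
E (Zane): min(37, -25) = -25
A (Eve): max(-41, -28, 30, -25) = 30
F (Zane): min(6, -26, 17) = -26
G (Zane): min(2, 8) = 2
B (Eve): max(-47, -26, 2) = 2
H (Zane): min(7, -49, -44) = -49
J (Zane): min(-33, -14, 6, 37) = -33
K (Zane): min(9, 5, -40, 28) = -40
C (Eve): max(-49, -33, -40) = -33
root (Zane): min(30, 2, -33) = -33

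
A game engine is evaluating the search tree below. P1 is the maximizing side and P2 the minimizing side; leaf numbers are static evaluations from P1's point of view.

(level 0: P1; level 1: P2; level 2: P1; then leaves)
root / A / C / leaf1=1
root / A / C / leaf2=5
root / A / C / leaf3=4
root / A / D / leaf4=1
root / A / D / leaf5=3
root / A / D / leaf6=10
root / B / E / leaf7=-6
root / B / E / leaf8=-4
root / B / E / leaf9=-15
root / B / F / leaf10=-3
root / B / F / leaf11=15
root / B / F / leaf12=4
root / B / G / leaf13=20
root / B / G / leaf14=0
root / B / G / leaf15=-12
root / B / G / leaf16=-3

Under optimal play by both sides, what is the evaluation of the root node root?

C (P1): max(1, 5, 4) = 5
D (P1): max(1, 3, 10) = 10
A (P2): min(5, 10) = 5
E (P1): max(-6, -4, -15) = -4
F (P1): max(-3, 15, 4) = 15
G (P1): max(20, 0, -12, -3) = 20
B (P2): min(-4, 15, 20) = -4
root (P1): max(5, -4) = 5

5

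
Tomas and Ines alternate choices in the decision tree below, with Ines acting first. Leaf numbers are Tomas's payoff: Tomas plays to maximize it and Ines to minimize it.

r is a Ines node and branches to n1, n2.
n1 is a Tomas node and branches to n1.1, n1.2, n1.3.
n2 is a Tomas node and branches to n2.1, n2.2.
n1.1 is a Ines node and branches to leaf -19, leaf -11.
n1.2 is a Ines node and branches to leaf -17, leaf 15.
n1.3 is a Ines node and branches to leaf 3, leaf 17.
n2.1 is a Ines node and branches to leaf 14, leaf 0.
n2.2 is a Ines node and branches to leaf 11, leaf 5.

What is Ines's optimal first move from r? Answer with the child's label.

n1.1 (Ines): min(-19, -11) = -19
n1.2 (Ines): min(-17, 15) = -17
n1.3 (Ines): min(3, 17) = 3
n1 (Tomas): max(-19, -17, 3) = 3
n2.1 (Ines): min(14, 0) = 0
n2.2 (Ines): min(11, 5) = 5
n2 (Tomas): max(0, 5) = 5
r (Ines): min(3, 5) = 3
Ines at r wants the lowest of {n1=3, n2=5}, so chooses n1.

n1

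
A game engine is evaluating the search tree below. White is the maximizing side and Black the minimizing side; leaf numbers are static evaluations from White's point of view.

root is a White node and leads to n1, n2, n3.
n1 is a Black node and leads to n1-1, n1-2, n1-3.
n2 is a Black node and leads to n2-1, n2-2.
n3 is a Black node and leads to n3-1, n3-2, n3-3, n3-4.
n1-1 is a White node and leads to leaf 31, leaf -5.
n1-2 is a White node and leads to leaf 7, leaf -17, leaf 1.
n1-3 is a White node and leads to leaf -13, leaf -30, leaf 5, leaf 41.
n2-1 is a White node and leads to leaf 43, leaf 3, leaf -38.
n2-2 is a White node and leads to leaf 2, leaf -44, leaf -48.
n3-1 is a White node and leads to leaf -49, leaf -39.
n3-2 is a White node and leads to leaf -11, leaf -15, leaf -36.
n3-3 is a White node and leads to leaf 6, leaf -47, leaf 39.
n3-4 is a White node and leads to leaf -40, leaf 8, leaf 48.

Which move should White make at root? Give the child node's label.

n1-1 (White): max(31, -5) = 31
n1-2 (White): max(7, -17, 1) = 7
n1-3 (White): max(-13, -30, 5, 41) = 41
n1 (Black): min(31, 7, 41) = 7
n2-1 (White): max(43, 3, -38) = 43
n2-2 (White): max(2, -44, -48) = 2
n2 (Black): min(43, 2) = 2
n3-1 (White): max(-49, -39) = -39
n3-2 (White): max(-11, -15, -36) = -11
n3-3 (White): max(6, -47, 39) = 39
n3-4 (White): max(-40, 8, 48) = 48
n3 (Black): min(-39, -11, 39, 48) = -39
root (White): max(7, 2, -39) = 7
White at root wants the highest of {n1=7, n2=2, n3=-39}, so chooses n1.

n1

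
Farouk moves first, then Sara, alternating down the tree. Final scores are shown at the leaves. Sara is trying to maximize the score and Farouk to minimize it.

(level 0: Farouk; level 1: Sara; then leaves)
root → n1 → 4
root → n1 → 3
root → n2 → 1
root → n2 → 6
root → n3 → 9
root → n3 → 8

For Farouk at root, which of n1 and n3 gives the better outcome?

n1 (Sara): max(4, 3) = 4
n3 (Sara): max(9, 8) = 9
Farouk prefers the lower value; n1=4, n3=9. n1 is better since 4 < 9.

n1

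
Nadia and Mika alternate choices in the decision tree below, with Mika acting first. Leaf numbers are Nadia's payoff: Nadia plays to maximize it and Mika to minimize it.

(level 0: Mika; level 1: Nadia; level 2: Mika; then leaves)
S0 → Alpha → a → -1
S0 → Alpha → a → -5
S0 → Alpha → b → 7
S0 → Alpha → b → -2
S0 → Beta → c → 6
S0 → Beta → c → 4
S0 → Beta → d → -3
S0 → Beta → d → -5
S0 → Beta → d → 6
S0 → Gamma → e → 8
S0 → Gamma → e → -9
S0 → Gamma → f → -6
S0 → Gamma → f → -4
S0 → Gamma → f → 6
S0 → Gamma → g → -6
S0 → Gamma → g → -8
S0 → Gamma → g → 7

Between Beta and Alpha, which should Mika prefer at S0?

Alpha

c (Mika): min(6, 4) = 4
d (Mika): min(-3, -5, 6) = -5
Beta (Nadia): max(4, -5) = 4
a (Mika): min(-1, -5) = -5
b (Mika): min(7, -2) = -2
Alpha (Nadia): max(-5, -2) = -2
Mika prefers the lower value; Beta=4, Alpha=-2. Alpha is better since -2 < 4.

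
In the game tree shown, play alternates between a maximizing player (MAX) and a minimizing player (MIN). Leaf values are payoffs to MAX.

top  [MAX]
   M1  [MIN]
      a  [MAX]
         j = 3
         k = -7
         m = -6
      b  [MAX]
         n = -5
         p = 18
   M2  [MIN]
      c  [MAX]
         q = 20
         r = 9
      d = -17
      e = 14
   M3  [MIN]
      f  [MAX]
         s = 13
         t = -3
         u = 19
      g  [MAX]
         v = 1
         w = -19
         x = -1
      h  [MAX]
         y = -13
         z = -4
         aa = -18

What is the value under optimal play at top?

a (MAX): max(3, -7, -6) = 3
b (MAX): max(-5, 18) = 18
M1 (MIN): min(3, 18) = 3
c (MAX): max(20, 9) = 20
M2 (MIN): min(20, -17, 14) = -17
f (MAX): max(13, -3, 19) = 19
g (MAX): max(1, -19, -1) = 1
h (MAX): max(-13, -4, -18) = -4
M3 (MIN): min(19, 1, -4) = -4
top (MAX): max(3, -17, -4) = 3

3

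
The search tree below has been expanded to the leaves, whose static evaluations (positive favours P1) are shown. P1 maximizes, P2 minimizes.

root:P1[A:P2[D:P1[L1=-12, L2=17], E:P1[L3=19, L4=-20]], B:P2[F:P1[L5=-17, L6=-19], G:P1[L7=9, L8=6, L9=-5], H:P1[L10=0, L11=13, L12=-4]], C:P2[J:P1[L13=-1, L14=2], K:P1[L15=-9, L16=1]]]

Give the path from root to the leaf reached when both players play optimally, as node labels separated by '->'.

root -> A -> D -> L2

D (P1): max(-12, 17) = 17
E (P1): max(19, -20) = 19
A (P2): min(17, 19) = 17
F (P1): max(-17, -19) = -17
G (P1): max(9, 6, -5) = 9
H (P1): max(0, 13, -4) = 13
B (P2): min(-17, 9, 13) = -17
J (P1): max(-1, 2) = 2
K (P1): max(-9, 1) = 1
C (P2): min(2, 1) = 1
root (P1): max(17, -17, 1) = 17
At root, P1 picks A (highest: 17).
At A, P2 picks D (lowest: 17).
At D, P1 picks L2 (highest: 17).
Terminal value 17.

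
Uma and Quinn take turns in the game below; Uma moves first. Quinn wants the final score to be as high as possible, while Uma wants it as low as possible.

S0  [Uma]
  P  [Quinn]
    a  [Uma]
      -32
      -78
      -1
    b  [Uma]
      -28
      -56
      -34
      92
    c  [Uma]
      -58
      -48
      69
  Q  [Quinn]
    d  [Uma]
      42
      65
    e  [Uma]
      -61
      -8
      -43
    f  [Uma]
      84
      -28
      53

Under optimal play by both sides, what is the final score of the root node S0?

a (Uma): min(-32, -78, -1) = -78
b (Uma): min(-28, -56, -34, 92) = -56
c (Uma): min(-58, -48, 69) = -58
P (Quinn): max(-78, -56, -58) = -56
d (Uma): min(42, 65) = 42
e (Uma): min(-61, -8, -43) = -61
f (Uma): min(84, -28, 53) = -28
Q (Quinn): max(42, -61, -28) = 42
S0 (Uma): min(-56, 42) = -56

-56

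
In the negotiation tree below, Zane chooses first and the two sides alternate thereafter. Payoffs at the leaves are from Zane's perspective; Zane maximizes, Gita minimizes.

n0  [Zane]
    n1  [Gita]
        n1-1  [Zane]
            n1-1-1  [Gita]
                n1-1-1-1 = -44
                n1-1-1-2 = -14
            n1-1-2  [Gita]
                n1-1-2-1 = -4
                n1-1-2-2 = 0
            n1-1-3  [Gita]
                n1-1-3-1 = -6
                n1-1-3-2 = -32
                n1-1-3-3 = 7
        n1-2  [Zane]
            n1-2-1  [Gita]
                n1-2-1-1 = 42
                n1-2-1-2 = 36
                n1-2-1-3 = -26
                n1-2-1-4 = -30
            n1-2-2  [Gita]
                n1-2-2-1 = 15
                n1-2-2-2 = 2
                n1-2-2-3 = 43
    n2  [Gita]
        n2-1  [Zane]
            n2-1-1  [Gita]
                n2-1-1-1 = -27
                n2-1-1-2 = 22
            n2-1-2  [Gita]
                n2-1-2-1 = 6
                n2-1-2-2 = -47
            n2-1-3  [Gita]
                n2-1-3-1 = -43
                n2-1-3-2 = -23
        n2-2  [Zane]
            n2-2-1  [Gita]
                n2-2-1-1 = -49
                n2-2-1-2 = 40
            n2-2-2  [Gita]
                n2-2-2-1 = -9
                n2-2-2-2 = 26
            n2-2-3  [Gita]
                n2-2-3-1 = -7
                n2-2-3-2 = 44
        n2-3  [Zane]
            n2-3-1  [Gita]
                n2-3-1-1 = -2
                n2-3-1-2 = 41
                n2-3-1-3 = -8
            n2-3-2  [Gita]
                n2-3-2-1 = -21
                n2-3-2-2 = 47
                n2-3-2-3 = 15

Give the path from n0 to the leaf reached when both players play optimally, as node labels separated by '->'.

n0 -> n1 -> n1-1 -> n1-1-2 -> n1-1-2-1

n1-1-1 (Gita): min(-44, -14) = -44
n1-1-2 (Gita): min(-4, 0) = -4
n1-1-3 (Gita): min(-6, -32, 7) = -32
n1-1 (Zane): max(-44, -4, -32) = -4
n1-2-1 (Gita): min(42, 36, -26, -30) = -30
n1-2-2 (Gita): min(15, 2, 43) = 2
n1-2 (Zane): max(-30, 2) = 2
n1 (Gita): min(-4, 2) = -4
n2-1-1 (Gita): min(-27, 22) = -27
n2-1-2 (Gita): min(6, -47) = -47
n2-1-3 (Gita): min(-43, -23) = -43
n2-1 (Zane): max(-27, -47, -43) = -27
n2-2-1 (Gita): min(-49, 40) = -49
n2-2-2 (Gita): min(-9, 26) = -9
n2-2-3 (Gita): min(-7, 44) = -7
n2-2 (Zane): max(-49, -9, -7) = -7
n2-3-1 (Gita): min(-2, 41, -8) = -8
n2-3-2 (Gita): min(-21, 47, 15) = -21
n2-3 (Zane): max(-8, -21) = -8
n2 (Gita): min(-27, -7, -8) = -27
n0 (Zane): max(-4, -27) = -4
At n0, Zane picks n1 (highest: -4).
At n1, Gita picks n1-1 (lowest: -4).
At n1-1, Zane picks n1-1-2 (highest: -4).
At n1-1-2, Gita picks n1-1-2-1 (lowest: -4).
Terminal value -4.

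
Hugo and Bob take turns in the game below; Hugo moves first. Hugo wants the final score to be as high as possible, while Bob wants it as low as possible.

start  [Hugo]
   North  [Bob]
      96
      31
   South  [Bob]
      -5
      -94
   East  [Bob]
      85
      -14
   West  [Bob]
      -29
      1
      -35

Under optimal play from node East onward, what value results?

-14

East (Bob): min(85, -14) = -14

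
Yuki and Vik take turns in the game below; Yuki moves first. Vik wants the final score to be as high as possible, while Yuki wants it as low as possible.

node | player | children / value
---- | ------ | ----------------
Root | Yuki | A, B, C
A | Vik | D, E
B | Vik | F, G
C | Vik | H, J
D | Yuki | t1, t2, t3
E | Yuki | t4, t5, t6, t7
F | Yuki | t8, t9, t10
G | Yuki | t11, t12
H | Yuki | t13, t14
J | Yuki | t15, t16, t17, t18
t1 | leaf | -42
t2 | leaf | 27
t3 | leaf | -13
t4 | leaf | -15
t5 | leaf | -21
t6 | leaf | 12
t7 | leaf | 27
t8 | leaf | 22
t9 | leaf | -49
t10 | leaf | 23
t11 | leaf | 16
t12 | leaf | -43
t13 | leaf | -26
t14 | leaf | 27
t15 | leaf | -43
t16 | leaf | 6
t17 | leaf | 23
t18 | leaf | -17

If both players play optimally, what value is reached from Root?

-43

D (Yuki): min(-42, 27, -13) = -42
E (Yuki): min(-15, -21, 12, 27) = -21
A (Vik): max(-42, -21) = -21
F (Yuki): min(22, -49, 23) = -49
G (Yuki): min(16, -43) = -43
B (Vik): max(-49, -43) = -43
H (Yuki): min(-26, 27) = -26
J (Yuki): min(-43, 6, 23, -17) = -43
C (Vik): max(-26, -43) = -26
Root (Yuki): min(-21, -43, -26) = -43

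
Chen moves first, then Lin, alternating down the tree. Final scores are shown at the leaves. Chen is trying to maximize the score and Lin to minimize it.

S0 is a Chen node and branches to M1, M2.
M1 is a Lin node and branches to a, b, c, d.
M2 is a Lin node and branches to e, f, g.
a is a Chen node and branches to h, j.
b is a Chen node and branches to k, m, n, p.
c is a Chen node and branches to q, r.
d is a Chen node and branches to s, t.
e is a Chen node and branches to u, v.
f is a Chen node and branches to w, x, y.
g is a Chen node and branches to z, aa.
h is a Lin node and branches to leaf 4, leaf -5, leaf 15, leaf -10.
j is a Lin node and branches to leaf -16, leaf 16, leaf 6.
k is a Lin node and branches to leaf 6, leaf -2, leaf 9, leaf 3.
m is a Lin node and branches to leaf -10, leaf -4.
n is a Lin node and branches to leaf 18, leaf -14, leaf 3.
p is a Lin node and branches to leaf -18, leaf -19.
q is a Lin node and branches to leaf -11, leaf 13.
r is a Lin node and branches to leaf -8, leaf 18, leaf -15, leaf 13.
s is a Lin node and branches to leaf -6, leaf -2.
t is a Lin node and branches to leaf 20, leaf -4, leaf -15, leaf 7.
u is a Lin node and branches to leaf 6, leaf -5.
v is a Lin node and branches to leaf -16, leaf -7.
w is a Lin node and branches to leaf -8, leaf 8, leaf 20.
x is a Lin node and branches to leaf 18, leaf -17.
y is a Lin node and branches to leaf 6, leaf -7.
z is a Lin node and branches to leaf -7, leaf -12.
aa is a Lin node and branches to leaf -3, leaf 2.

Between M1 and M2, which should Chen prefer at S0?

h (Lin): min(4, -5, 15, -10) = -10
j (Lin): min(-16, 16, 6) = -16
a (Chen): max(-10, -16) = -10
k (Lin): min(6, -2, 9, 3) = -2
m (Lin): min(-10, -4) = -10
n (Lin): min(18, -14, 3) = -14
p (Lin): min(-18, -19) = -19
b (Chen): max(-2, -10, -14, -19) = -2
q (Lin): min(-11, 13) = -11
r (Lin): min(-8, 18, -15, 13) = -15
c (Chen): max(-11, -15) = -11
s (Lin): min(-6, -2) = -6
t (Lin): min(20, -4, -15, 7) = -15
d (Chen): max(-6, -15) = -6
M1 (Lin): min(-10, -2, -11, -6) = -11
u (Lin): min(6, -5) = -5
v (Lin): min(-16, -7) = -16
e (Chen): max(-5, -16) = -5
w (Lin): min(-8, 8, 20) = -8
x (Lin): min(18, -17) = -17
y (Lin): min(6, -7) = -7
f (Chen): max(-8, -17, -7) = -7
z (Lin): min(-7, -12) = -12
aa (Lin): min(-3, 2) = -3
g (Chen): max(-12, -3) = -3
M2 (Lin): min(-5, -7, -3) = -7
Chen prefers the higher value; M1=-11, M2=-7. M2 is better since -7 > -11.

M2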